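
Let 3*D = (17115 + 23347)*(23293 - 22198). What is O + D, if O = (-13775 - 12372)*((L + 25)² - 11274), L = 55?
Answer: 142209108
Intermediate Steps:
O = 127440478 (O = (-13775 - 12372)*((55 + 25)² - 11274) = -26147*(80² - 11274) = -26147*(6400 - 11274) = -26147*(-4874) = 127440478)
D = 14768630 (D = ((17115 + 23347)*(23293 - 22198))/3 = (40462*1095)/3 = (⅓)*44305890 = 14768630)
O + D = 127440478 + 14768630 = 142209108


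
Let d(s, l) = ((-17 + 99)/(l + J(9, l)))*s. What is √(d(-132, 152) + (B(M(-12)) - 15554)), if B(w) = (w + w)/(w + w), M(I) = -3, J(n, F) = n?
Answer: I*√404891977/161 ≈ 124.98*I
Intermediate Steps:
B(w) = 1 (B(w) = (2*w)/((2*w)) = (2*w)*(1/(2*w)) = 1)
d(s, l) = 82*s/(9 + l) (d(s, l) = ((-17 + 99)/(l + 9))*s = (82/(9 + l))*s = 82*s/(9 + l))
√(d(-132, 152) + (B(M(-12)) - 15554)) = √(82*(-132)/(9 + 152) + (1 - 15554)) = √(82*(-132)/161 - 15553) = √(82*(-132)*(1/161) - 15553) = √(-10824/161 - 15553) = √(-2514857/161) = I*√404891977/161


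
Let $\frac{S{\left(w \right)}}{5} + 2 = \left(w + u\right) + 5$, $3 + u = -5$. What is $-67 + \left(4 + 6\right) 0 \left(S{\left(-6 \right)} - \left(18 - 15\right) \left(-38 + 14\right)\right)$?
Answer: $-67$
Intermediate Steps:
$u = -8$ ($u = -3 - 5 = -8$)
$S{\left(w \right)} = -25 + 5 w$ ($S{\left(w \right)} = -10 + 5 \left(\left(w - 8\right) + 5\right) = -10 + 5 \left(\left(-8 + w\right) + 5\right) = -10 + 5 \left(-3 + w\right) = -10 + \left(-15 + 5 w\right) = -25 + 5 w$)
$-67 + \left(4 + 6\right) 0 \left(S{\left(-6 \right)} - \left(18 - 15\right) \left(-38 + 14\right)\right) = -67 + \left(4 + 6\right) 0 \left(\left(-25 + 5 \left(-6\right)\right) - \left(18 - 15\right) \left(-38 + 14\right)\right) = -67 + 10 \cdot 0 \left(\left(-25 - 30\right) - 3 \left(-24\right)\right) = -67 + 0 \left(-55 - -72\right) = -67 + 0 \left(-55 + 72\right) = -67 + 0 \cdot 17 = -67 + 0 = -67$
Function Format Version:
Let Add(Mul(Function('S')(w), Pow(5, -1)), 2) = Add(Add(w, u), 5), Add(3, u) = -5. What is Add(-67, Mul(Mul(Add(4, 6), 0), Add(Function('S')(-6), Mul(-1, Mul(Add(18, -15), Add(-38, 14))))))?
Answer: -67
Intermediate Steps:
u = -8 (u = Add(-3, -5) = -8)
Function('S')(w) = Add(-25, Mul(5, w)) (Function('S')(w) = Add(-10, Mul(5, Add(Add(w, -8), 5))) = Add(-10, Mul(5, Add(Add(-8, w), 5))) = Add(-10, Mul(5, Add(-3, w))) = Add(-10, Add(-15, Mul(5, w))) = Add(-25, Mul(5, w)))
Add(-67, Mul(Mul(Add(4, 6), 0), Add(Function('S')(-6), Mul(-1, Mul(Add(18, -15), Add(-38, 14)))))) = Add(-67, Mul(Mul(Add(4, 6), 0), Add(Add(-25, Mul(5, -6)), Mul(-1, Mul(Add(18, -15), Add(-38, 14)))))) = Add(-67, Mul(Mul(10, 0), Add(Add(-25, -30), Mul(-1, Mul(3, -24))))) = Add(-67, Mul(0, Add(-55, Mul(-1, -72)))) = Add(-67, Mul(0, Add(-55, 72))) = Add(-67, Mul(0, 17)) = Add(-67, 0) = -67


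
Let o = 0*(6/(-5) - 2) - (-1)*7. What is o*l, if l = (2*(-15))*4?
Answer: -840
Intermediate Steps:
o = 7 (o = 0*(6*(-⅕) - 2) - 1*(-7) = 0*(-6/5 - 2) + 7 = 0*(-16/5) + 7 = 0 + 7 = 7)
l = -120 (l = -30*4 = -120)
o*l = 7*(-120) = -840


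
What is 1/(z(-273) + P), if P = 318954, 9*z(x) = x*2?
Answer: 3/956680 ≈ 3.1358e-6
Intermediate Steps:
z(x) = 2*x/9 (z(x) = (x*2)/9 = (2*x)/9 = 2*x/9)
1/(z(-273) + P) = 1/((2/9)*(-273) + 318954) = 1/(-182/3 + 318954) = 1/(956680/3) = 3/956680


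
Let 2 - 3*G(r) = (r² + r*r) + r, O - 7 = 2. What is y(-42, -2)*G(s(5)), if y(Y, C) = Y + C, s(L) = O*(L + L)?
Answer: 716672/3 ≈ 2.3889e+5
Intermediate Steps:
O = 9 (O = 7 + 2 = 9)
s(L) = 18*L (s(L) = 9*(L + L) = 9*(2*L) = 18*L)
G(r) = ⅔ - 2*r²/3 - r/3 (G(r) = ⅔ - ((r² + r*r) + r)/3 = ⅔ - ((r² + r²) + r)/3 = ⅔ - (2*r² + r)/3 = ⅔ - (r + 2*r²)/3 = ⅔ + (-2*r²/3 - r/3) = ⅔ - 2*r²/3 - r/3)
y(Y, C) = C + Y
y(-42, -2)*G(s(5)) = (-2 - 42)*(⅔ - 2*(18*5)²/3 - 6*5) = -44*(⅔ - ⅔*90² - ⅓*90) = -44*(⅔ - ⅔*8100 - 30) = -44*(⅔ - 5400 - 30) = -44*(-16288/3) = 716672/3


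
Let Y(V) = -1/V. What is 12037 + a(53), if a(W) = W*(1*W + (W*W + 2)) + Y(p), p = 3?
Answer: 491486/3 ≈ 1.6383e+5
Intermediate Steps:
a(W) = -⅓ + W*(2 + W + W²) (a(W) = W*(1*W + (W*W + 2)) - 1/3 = W*(W + (W² + 2)) - 1*⅓ = W*(W + (2 + W²)) - ⅓ = W*(2 + W + W²) - ⅓ = -⅓ + W*(2 + W + W²))
12037 + a(53) = 12037 + (-⅓ + 53² + 53³ + 2*53) = 12037 + (-⅓ + 2809 + 148877 + 106) = 12037 + 455375/3 = 491486/3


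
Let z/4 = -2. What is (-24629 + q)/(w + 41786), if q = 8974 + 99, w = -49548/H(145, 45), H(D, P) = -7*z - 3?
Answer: -412234/1082555 ≈ -0.38080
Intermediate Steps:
z = -8 (z = 4*(-2) = -8)
H(D, P) = 53 (H(D, P) = -7*(-8) - 3 = 56 - 3 = 53)
w = -49548/53 ≈ -934.87
q = 9073
(-24629 + q)/(w + 41786) = (-24629 + 9073)/(-49548/53 + 41786) = -15556/2165110/53 = -15556*53/2165110 = -412234/1082555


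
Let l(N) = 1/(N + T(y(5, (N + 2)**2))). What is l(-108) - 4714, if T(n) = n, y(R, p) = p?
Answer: -52457391/11128 ≈ -4714.0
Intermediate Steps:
l(N) = 1/(N + (2 + N)**2) (l(N) = 1/(N + (N + 2)**2) = 1/(N + (2 + N)**2))
l(-108) - 4714 = 1/(-108 + (2 - 108)**2) - 4714 = 1/(-108 + (-106)**2) - 4714 = 1/(-108 + 11236) - 4714 = 1/11128 - 4714 = -52457391/11128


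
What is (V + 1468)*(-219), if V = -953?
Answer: -112785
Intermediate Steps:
(V + 1468)*(-219) = (-953 + 1468)*(-219) = 515*(-219) = -112785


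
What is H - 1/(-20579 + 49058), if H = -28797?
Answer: -820109764/28479 ≈ -28797.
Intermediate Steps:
H - 1/(-20579 + 49058) = -28797 - 1/(-20579 + 49058) = -28797 - 1/28479 = -820109764/28479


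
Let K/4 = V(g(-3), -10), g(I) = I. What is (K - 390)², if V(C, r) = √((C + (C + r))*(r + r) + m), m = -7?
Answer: 157108 - 3120*√313 ≈ 1.0191e+5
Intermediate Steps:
V(C, r) = √(-7 + 2*r*(r + 2*C)) (V(C, r) = √((C + (C + r))*(r + r) - 7) = √((r + 2*C)*(2*r) - 7) = √(2*r*(r + 2*C) - 7) = √(-7 + 2*r*(r + 2*C)))
K = 4*√313 (K = 4*√(-7 + 2*(-10)² + 4*(-3)*(-10)) = 4*√(-7 + 2*100 + 120) = 4*√(-7 + 200 + 120) = 4*√313 ≈ 70.767)
(K - 390)² = (4*√313 - 390)² = (-390 + 4*√313)²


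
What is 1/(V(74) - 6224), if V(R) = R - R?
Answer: -1/6224 ≈ -0.00016067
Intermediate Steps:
V(R) = 0
1/(V(74) - 6224) = 1/(0 - 6224) = 1/(-6224) = -1/6224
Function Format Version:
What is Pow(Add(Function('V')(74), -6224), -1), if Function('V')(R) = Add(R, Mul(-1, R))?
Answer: Rational(-1, 6224) ≈ -0.00016067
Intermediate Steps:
Function('V')(R) = 0
Pow(Add(Function('V')(74), -6224), -1) = Pow(Add(0, -6224), -1) = Pow(-6224, -1) = Rational(-1, 6224)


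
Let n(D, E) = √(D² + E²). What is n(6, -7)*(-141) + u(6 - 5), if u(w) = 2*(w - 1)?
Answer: -141*√85 ≈ -1300.0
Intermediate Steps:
u(w) = -2 + 2*w (u(w) = 2*(-1 + w) = -2 + 2*w)
n(6, -7)*(-141) + u(6 - 5) = √(6² + (-7)²)*(-141) + (-2 + 2*(6 - 5)) = √(36 + 49)*(-141) + (-2 + 2*1) = √85*(-141) + (-2 + 2) = -141*√85 + 0 = -141*√85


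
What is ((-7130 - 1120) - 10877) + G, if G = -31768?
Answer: -50895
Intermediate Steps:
((-7130 - 1120) - 10877) + G = ((-7130 - 1120) - 10877) - 31768 = (-8250 - 10877) - 31768 = -19127 - 31768 = -50895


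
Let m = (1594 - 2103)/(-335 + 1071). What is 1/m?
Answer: -736/509 ≈ -1.4460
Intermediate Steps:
m = -509/736 ≈ -0.69158
1/m = 1/(-509/736) = -736/509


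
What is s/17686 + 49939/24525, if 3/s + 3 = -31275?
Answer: 9208463727079/4522268637900 ≈ 2.0362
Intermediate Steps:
s = -1/10426 (s = 3/(-3 - 31275) = 3/(-31278) = 3*(-1/31278) = -1/10426 ≈ -9.5914e-5)
s/17686 + 49939/24525 = -1/10426/17686 + 49939/24525 = -1/10426*1/17686 + 49939*(1/24525) = -1/184394236 + 49939/24525 = 9208463727079/4522268637900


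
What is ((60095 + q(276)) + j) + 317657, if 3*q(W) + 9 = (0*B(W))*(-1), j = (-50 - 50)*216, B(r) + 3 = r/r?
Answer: 356149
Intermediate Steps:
B(r) = -2 (B(r) = -3 + r/r = -3 + 1 = -2)
j = -21600 (j = -100*216 = -21600)
q(W) = -3 (q(W) = -3 + ((0*(-2))*(-1))/3 = -3 + (0*(-1))/3 = -3 + (1/3)*0 = -3 + 0 = -3)
((60095 + q(276)) + j) + 317657 = ((60095 - 3) - 21600) + 317657 = (60092 - 21600) + 317657 = 38492 + 317657 = 356149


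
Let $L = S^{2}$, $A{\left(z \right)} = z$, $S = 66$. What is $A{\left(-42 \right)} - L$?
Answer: $-4398$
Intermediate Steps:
$L = 4356$ ($L = 66^{2} = 4356$)
$A{\left(-42 \right)} - L = -42 - 4356 = -4398$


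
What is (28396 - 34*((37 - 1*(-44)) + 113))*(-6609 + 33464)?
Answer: 585439000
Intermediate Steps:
(28396 - 34*((37 - 1*(-44)) + 113))*(-6609 + 33464) = (28396 - 34*((37 + 44) + 113))*26855 = (28396 - 34*(81 + 113))*26855 = (28396 - 34*194)*26855 = (28396 - 6596)*26855 = 21800*26855 = 585439000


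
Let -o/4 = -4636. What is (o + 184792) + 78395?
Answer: 281731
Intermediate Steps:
o = 18544 (o = -4*(-4636) = 18544)
(o + 184792) + 78395 = (18544 + 184792) + 78395 = 203336 + 78395 = 281731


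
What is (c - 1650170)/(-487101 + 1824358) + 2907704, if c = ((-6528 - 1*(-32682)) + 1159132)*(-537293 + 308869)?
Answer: 3617598108494/1337257 ≈ 2.7052e+6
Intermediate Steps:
c = -270747769264 (c = ((-6528 + 32682) + 1159132)*(-228424) = (26154 + 1159132)*(-228424) = 1185286*(-228424) = -270747769264)
(c - 1650170)/(-487101 + 1824358) + 2907704 = (-270747769264 - 1650170)/(-487101 + 1824358) + 2907704 = -270749419434/1337257 + 2907704 = 3617598108494/1337257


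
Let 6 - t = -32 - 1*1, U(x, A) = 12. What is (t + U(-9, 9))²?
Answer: 2601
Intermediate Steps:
t = 39 (t = 6 - (-32 - 1*1) = 6 - (-32 - 1) = 6 - 1*(-33) = 6 + 33 = 39)
(t + U(-9, 9))² = (39 + 12)² = 51² = 2601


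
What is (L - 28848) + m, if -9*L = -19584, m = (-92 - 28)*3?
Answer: -27032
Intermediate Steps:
m = -360 (m = -120*3 = -360)
L = 2176 (L = -1/9*(-19584) = 2176)
(L - 28848) + m = (2176 - 28848) - 360 = -26672 - 360 = -27032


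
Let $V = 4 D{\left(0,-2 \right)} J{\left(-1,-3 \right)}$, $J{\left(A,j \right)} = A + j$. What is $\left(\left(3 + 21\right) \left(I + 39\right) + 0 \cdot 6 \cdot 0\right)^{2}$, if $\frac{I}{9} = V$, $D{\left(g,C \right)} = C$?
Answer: $61591104$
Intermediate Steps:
$V = 32$ ($V = 4 \left(-2\right) \left(-1 - 3\right) = \left(-8\right) \left(-4\right) = 32$)
$I = 288$ ($I = 9 \cdot 32 = 288$)
$\left(\left(3 + 21\right) \left(I + 39\right) + 0 \cdot 6 \cdot 0\right)^{2} = \left(\left(3 + 21\right) \left(288 + 39\right) + 0 \cdot 6 \cdot 0\right)^{2} = \left(24 \cdot 327 + 0 \cdot 0\right)^{2} = \left(7848 + 0\right)^{2} = 7848^{2} = 61591104$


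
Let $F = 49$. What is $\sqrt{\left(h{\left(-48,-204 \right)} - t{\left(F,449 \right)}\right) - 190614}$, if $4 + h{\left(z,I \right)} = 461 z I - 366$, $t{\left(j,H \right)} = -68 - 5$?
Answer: $\sqrt{4323201} \approx 2079.2$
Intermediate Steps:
$t{\left(j,H \right)} = -73$
$h{\left(z,I \right)} = -370 + 461 I z$ ($h{\left(z,I \right)} = -4 + \left(461 z I - 366\right) = -4 + \left(461 I z - 366\right) = -4 + \left(-366 + 461 I z\right) = -370 + 461 I z$)
$\sqrt{\left(h{\left(-48,-204 \right)} - t{\left(F,449 \right)}\right) - 190614} = \sqrt{\left(\left(-370 + 461 \left(-204\right) \left(-48\right)\right) - -73\right) - 190614} = \sqrt{\left(\left(-370 + 4514112\right) + 73\right) - 190614} = \sqrt{\left(4513742 + 73\right) - 190614} = \sqrt{4513815 - 190614} = \sqrt{4323201}$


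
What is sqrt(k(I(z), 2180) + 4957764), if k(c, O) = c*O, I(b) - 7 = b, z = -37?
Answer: 6*sqrt(135899) ≈ 2211.9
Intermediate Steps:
I(b) = 7 + b
k(c, O) = O*c
sqrt(k(I(z), 2180) + 4957764) = sqrt(2180*(7 - 37) + 4957764) = sqrt(2180*(-30) + 4957764) = sqrt(-65400 + 4957764) = sqrt(4892364) = 6*sqrt(135899)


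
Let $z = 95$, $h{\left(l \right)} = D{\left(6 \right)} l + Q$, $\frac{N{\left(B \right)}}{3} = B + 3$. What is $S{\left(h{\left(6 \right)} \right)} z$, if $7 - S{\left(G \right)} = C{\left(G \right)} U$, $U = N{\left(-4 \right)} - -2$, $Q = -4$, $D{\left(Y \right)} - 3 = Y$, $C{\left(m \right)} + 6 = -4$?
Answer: $-285$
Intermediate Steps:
$N{\left(B \right)} = 9 + 3 B$ ($N{\left(B \right)} = 3 \left(B + 3\right) = 3 \left(3 + B\right) = 9 + 3 B$)
$C{\left(m \right)} = -10$ ($C{\left(m \right)} = -6 - 4 = -10$)
$D{\left(Y \right)} = 3 + Y$
$U = -1$ ($U = \left(9 + 3 \left(-4\right)\right) - -2 = \left(9 - 12\right) + 2 = -3 + 2 = -1$)
$h{\left(l \right)} = -4 + 9 l$ ($h{\left(l \right)} = \left(3 + 6\right) l - 4 = 9 l - 4 = -4 + 9 l$)
$S{\left(G \right)} = -3$ ($S{\left(G \right)} = 7 - \left(-10\right) \left(-1\right) = 7 - 10 = -3$)
$S{\left(h{\left(6 \right)} \right)} z = \left(-3\right) 95 = -285$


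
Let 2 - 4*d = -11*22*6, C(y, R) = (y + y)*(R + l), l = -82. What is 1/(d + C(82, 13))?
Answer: -2/21905 ≈ -9.1303e-5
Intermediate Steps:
C(y, R) = 2*y*(-82 + R) (C(y, R) = (y + y)*(R - 82) = (2*y)*(-82 + R) = 2*y*(-82 + R))
d = 727/2 (d = 1/2 - (-11*22)*6/4 = 1/2 - (-121)*6/2 = 1/2 - 1/4*(-1452) = 1/2 + 363 = 727/2 ≈ 363.50)
1/(d + C(82, 13)) = 1/(727/2 + 2*82*(-82 + 13)) = 1/(727/2 + 2*82*(-69)) = 1/(727/2 - 11316) = 1/(-21905/2) = -2/21905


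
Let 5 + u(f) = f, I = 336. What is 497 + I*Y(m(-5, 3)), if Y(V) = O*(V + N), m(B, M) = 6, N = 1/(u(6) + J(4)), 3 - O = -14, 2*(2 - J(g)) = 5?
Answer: 46193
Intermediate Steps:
u(f) = -5 + f
J(g) = -½ (J(g) = 2 - ½*5 = 2 - 5/2 = -½)
O = 17 (O = 3 - 1*(-14) = 3 + 14 = 17)
N = 2 (N = 1/((-5 + 6) - ½) = 1/(1 - ½) = 1/(½) = 2)
Y(V) = 34 + 17*V (Y(V) = 17*(V + 2) = 17*(2 + V) = 34 + 17*V)
497 + I*Y(m(-5, 3)) = 497 + 336*(34 + 17*6) = 497 + 336*(34 + 102) = 497 + 336*136 = 497 + 45696 = 46193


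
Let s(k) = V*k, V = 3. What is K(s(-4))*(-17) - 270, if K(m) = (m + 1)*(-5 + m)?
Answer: -3449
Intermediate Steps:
s(k) = 3*k
K(m) = (1 + m)*(-5 + m)
K(s(-4))*(-17) - 270 = (-5 + (3*(-4))**2 - 12*(-4))*(-17) - 270 = (-5 + (-12)**2 - 4*(-12))*(-17) - 270 = (-5 + 144 + 48)*(-17) - 270 = 187*(-17) - 270 = -3179 - 270 = -3449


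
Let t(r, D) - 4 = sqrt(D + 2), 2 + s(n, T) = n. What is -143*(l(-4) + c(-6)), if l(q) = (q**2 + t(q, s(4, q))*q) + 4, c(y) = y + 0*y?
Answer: 1430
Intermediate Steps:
s(n, T) = -2 + n
t(r, D) = 4 + sqrt(2 + D) (t(r, D) = 4 + sqrt(D + 2) = 4 + sqrt(2 + D))
c(y) = y (c(y) = y + 0 = y)
l(q) = 4 + q**2 + 6*q (l(q) = (q**2 + (4 + sqrt(2 + (-2 + 4)))*q) + 4 = (q**2 + (4 + sqrt(2 + 2))*q) + 4 = (q**2 + (4 + sqrt(4))*q) + 4 = (q**2 + (4 + 2)*q) + 4 = (q**2 + 6*q) + 4 = 4 + q**2 + 6*q)
-143*(l(-4) + c(-6)) = -143*((4 + (-4)**2 + 6*(-4)) - 6) = -143*((4 + 16 - 24) - 6) = -143*(-4 - 6) = -143*(-10) = 1430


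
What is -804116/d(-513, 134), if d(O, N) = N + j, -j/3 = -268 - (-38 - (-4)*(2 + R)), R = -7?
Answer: -201029/191 ≈ -1052.5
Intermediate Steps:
j = 630 (j = -3*(-268 - (-38 - (-4)*(2 - 7))) = -3*(-268 - (-38 - (-4)*(-5))) = -3*(-268 - (-38 - 1*20)) = -3*(-268 - (-38 - 20)) = -3*(-268 - 1*(-58)) = -3*(-268 + 58) = -3*(-210) = 630)
d(O, N) = 630 + N (d(O, N) = N + 630 = 630 + N)
-804116/d(-513, 134) = -804116/(630 + 134) = -804116/764 = -804116*1/764 = -201029/191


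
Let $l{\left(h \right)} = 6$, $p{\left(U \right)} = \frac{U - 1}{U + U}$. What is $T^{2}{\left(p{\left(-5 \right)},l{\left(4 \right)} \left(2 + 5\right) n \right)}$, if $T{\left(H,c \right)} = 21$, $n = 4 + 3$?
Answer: $441$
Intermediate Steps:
$p{\left(U \right)} = \frac{-1 + U}{2 U}$
$n = 7$
$T^{2}{\left(p{\left(-5 \right)},l{\left(4 \right)} \left(2 + 5\right) n \right)} = 21^{2} = 441$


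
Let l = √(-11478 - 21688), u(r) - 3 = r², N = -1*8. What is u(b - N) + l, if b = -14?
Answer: 39 + I*√33166 ≈ 39.0 + 182.12*I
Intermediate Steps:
N = -8
u(r) = 3 + r²
l = I*√33166 (l = √(-33166) = I*√33166 ≈ 182.12*I)
u(b - N) + l = (3 + (-14 - 1*(-8))²) + I*√33166 = (3 + (-14 + 8)²) + I*√33166 = (3 + (-6)²) + I*√33166 = (3 + 36) + I*√33166 = 39 + I*√33166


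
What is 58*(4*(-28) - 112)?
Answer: -12992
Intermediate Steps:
58*(4*(-28) - 112) = 58*(-112 - 112) = 58*(-224) = -12992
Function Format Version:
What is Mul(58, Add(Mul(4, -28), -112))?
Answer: -12992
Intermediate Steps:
Mul(58, Add(Mul(4, -28), -112)) = Mul(58, Add(-112, -112)) = Mul(58, -224) = -12992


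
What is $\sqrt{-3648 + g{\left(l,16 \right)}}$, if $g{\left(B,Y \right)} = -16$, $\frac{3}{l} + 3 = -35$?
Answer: $4 i \sqrt{229} \approx 60.531 i$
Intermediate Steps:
$l = - \frac{3}{38}$ ($l = \frac{3}{-3 - 35} = \frac{3}{-38} = 3 \left(- \frac{1}{38}\right) = - \frac{3}{38} \approx -0.078947$)
$\sqrt{-3648 + g{\left(l,16 \right)}} = \sqrt{-3648 - 16} = \sqrt{-3664} = 4 i \sqrt{229}$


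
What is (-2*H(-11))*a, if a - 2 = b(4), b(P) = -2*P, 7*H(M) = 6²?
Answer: 432/7 ≈ 61.714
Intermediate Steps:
H(M) = 36/7 (H(M) = (⅐)*6² = (⅐)*36 = 36/7)
a = -6 (a = 2 - 2*4 = 2 - 8 = -6)
(-2*H(-11))*a = -2*36/7*(-6) = -72/7*(-6) = 432/7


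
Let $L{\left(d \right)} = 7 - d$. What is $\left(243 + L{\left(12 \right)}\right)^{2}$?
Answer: $56644$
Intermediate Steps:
$\left(243 + L{\left(12 \right)}\right)^{2} = \left(243 + \left(7 - 12\right)\right)^{2} = \left(243 - 5\right)^{2} = 238^{2} = 56644$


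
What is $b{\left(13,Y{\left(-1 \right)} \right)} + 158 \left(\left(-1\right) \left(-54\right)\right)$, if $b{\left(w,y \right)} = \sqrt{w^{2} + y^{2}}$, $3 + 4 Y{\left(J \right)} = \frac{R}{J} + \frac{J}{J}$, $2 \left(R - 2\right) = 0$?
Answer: $8532 + \sqrt{170} \approx 8545.0$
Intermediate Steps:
$R = 2$ ($R = 2 + \frac{1}{2} \cdot 0 = 2 + 0 = 2$)
$Y{\left(J \right)} = - \frac{1}{2} + \frac{1}{2 J}$ ($Y{\left(J \right)} = - \frac{3}{4} + \frac{\frac{2}{J} + \frac{J}{J}}{4} = - \frac{3}{4} + \frac{\frac{2}{J} + 1}{4} = - \frac{3}{4} + \frac{1 + \frac{2}{J}}{4} = - \frac{3}{4} + \left(\frac{1}{4} + \frac{1}{2 J}\right) = - \frac{1}{2} + \frac{1}{2 J}$)
$b{\left(13,Y{\left(-1 \right)} \right)} + 158 \left(\left(-1\right) \left(-54\right)\right) = \sqrt{13^{2} + \left(\frac{1 - -1}{2 \left(-1\right)}\right)^{2}} + 158 \left(\left(-1\right) \left(-54\right)\right) = \sqrt{169 + \left(\frac{1}{2} \left(-1\right) \left(1 + 1\right)\right)^{2}} + 158 \cdot 54 = \sqrt{169 + \left(\frac{1}{2} \left(-1\right) 2\right)^{2}} + 8532 = \sqrt{169 + \left(-1\right)^{2}} + 8532 = \sqrt{169 + 1} + 8532 = \sqrt{170} + 8532 = 8532 + \sqrt{170}$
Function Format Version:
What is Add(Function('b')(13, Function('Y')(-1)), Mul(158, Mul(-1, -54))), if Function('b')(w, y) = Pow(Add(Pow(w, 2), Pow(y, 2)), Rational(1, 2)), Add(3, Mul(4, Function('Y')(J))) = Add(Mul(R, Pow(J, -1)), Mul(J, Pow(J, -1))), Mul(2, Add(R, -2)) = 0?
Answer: Add(8532, Pow(170, Rational(1, 2))) ≈ 8545.0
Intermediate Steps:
R = 2 (R = Add(2, Mul(Rational(1, 2), 0)) = Add(2, 0) = 2)
Function('Y')(J) = Add(Rational(-1, 2), Mul(Rational(1, 2), Pow(J, -1))) (Function('Y')(J) = Add(Rational(-3, 4), Mul(Rational(1, 4), Add(Mul(2, Pow(J, -1)), Mul(J, Pow(J, -1))))) = Add(Rational(-3, 4), Mul(Rational(1, 4), Add(Mul(2, Pow(J, -1)), 1))) = Add(Rational(-3, 4), Mul(Rational(1, 4), Add(1, Mul(2, Pow(J, -1))))) = Add(Rational(-3, 4), Add(Rational(1, 4), Mul(Rational(1, 2), Pow(J, -1)))) = Add(Rational(-1, 2), Mul(Rational(1, 2), Pow(J, -1))))
Add(Function('b')(13, Function('Y')(-1)), Mul(158, Mul(-1, -54))) = Add(Pow(Add(Pow(13, 2), Pow(Mul(Rational(1, 2), Pow(-1, -1), Add(1, Mul(-1, -1))), 2)), Rational(1, 2)), Mul(158, Mul(-1, -54))) = Add(Pow(Add(169, Pow(Mul(Rational(1, 2), -1, Add(1, 1)), 2)), Rational(1, 2)), Mul(158, 54)) = Add(Pow(Add(169, Pow(Mul(Rational(1, 2), -1, 2), 2)), Rational(1, 2)), 8532) = Add(Pow(Add(169, Pow(-1, 2)), Rational(1, 2)), 8532) = Add(Pow(Add(169, 1), Rational(1, 2)), 8532) = Add(Pow(170, Rational(1, 2)), 8532) = Add(8532, Pow(170, Rational(1, 2)))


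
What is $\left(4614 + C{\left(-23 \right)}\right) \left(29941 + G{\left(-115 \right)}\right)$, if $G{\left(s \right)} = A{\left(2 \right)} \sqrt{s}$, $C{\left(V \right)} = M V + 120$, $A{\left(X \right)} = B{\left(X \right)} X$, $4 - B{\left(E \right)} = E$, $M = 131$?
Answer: $51528461 + 6884 i \sqrt{115} \approx 5.1528 \cdot 10^{7} + 73823.0 i$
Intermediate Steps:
$B{\left(E \right)} = 4 - E$
$A{\left(X \right)} = X \left(4 - X\right)$ ($A{\left(X \right)} = \left(4 - X\right) X = X \left(4 - X\right)$)
$C{\left(V \right)} = 120 + 131 V$ ($C{\left(V \right)} = 131 V + 120 = 120 + 131 V$)
$G{\left(s \right)} = 4 \sqrt{s}$ ($G{\left(s \right)} = 2 \left(4 - 2\right) \sqrt{s} = 2 \cdot 2 \sqrt{s} = 4 \sqrt{s}$)
$\left(4614 + C{\left(-23 \right)}\right) \left(29941 + G{\left(-115 \right)}\right) = \left(4614 + \left(120 + 131 \left(-23\right)\right)\right) \left(29941 + 4 \sqrt{-115}\right) = \left(4614 + \left(120 - 3013\right)\right) \left(29941 + 4 i \sqrt{115}\right) = \left(4614 - 2893\right) \left(29941 + 4 i \sqrt{115}\right) = 1721 \left(29941 + 4 i \sqrt{115}\right) = 51528461 + 6884 i \sqrt{115}$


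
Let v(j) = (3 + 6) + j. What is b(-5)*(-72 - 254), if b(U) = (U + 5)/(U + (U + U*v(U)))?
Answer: 0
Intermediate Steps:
v(j) = 9 + j
b(U) = (5 + U)/(2*U + U*(9 + U)) (b(U) = (U + 5)/(U + (U + U*(9 + U))) = (5 + U)/(2*U + U*(9 + U)))
b(-5)*(-72 - 254) = ((5 - 5)/((-5)*(11 - 5)))*(-72 - 254) = -⅕*0/6*(-326) = -⅕*⅙*0*(-326) = 0*(-326) = 0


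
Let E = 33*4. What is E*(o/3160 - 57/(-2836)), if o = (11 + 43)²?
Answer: 34855821/280055 ≈ 124.46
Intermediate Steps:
o = 2916 (o = 54² = 2916)
E = 132
E*(o/3160 - 57/(-2836)) = 132*(2916/3160 - 57/(-2836)) = 132*(2916*(1/3160) - 57*(-1/2836)) = 132*(729/790 + 57/2836) = 132*(1056237/1120220) = 34855821/280055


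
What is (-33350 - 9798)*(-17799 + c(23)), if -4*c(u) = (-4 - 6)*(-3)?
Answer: 768314862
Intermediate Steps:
c(u) = -15/2 (c(u) = -(-4 - 6)*(-3)/4 = -(-5)*(-3)/2 = -¼*30 = -15/2)
(-33350 - 9798)*(-17799 + c(23)) = (-33350 - 9798)*(-17799 - 15/2) = -43148*(-35613/2) = 768314862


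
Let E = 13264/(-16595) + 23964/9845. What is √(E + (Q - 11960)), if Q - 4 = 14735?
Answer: √118754451732887399/6535111 ≈ 52.732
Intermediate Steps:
Q = 14739 (Q = 4 + 14735 = 14739)
E = 10683940/6535111 (E = 13264*(-1/16595) + 23964*(1/9845) = -13264/16595 + 23964/9845 = 10683940/6535111 ≈ 1.6349)
√(E + (Q - 11960)) = √(10683940/6535111 + (14739 - 11960)) = √(10683940/6535111 + 2779) = √(18171757409/6535111) = √118754451732887399/6535111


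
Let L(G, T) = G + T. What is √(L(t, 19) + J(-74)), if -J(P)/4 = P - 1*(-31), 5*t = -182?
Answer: √3865/5 ≈ 12.434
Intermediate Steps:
t = -182/5 (t = (⅕)*(-182) = -182/5 ≈ -36.400)
J(P) = -124 - 4*P (J(P) = -4*(P - 1*(-31)) = -4*(P + 31) = -4*(31 + P) = -124 - 4*P)
√(L(t, 19) + J(-74)) = √((-182/5 + 19) + (-124 - 4*(-74))) = √(-87/5 + (-124 + 296)) = √(-87/5 + 172) = √(773/5) = √3865/5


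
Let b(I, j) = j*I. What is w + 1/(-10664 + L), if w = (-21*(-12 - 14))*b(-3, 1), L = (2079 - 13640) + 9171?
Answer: -21382453/13054 ≈ -1638.0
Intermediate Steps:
L = -2390 (L = -11561 + 9171 = -2390)
b(I, j) = I*j
w = -1638 (w = (-21*(-12 - 14))*(-3*1) = -21*(-26)*(-3) = 546*(-3) = -1638)
w + 1/(-10664 + L) = -1638 + 1/(-10664 - 2390) = -1638 + 1/(-13054) = -1638 - 1/13054 = -21382453/13054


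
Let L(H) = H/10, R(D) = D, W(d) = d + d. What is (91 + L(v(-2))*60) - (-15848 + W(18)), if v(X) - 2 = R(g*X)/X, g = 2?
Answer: 15927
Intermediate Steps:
W(d) = 2*d
v(X) = 4 (v(X) = 2 + (2*X)/X = 2 + 2 = 4)
L(H) = H/10 (L(H) = H*(⅒) = H/10)
(91 + L(v(-2))*60) - (-15848 + W(18)) = (91 + ((⅒)*4)*60) - (-15848 + 2*18) = (91 + (⅖)*60) - (-15848 + 36) = (91 + 24) - 1*(-15812) = 115 + 15812 = 15927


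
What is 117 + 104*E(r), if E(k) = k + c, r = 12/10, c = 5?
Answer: 3809/5 ≈ 761.80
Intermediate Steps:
r = 6/5 (r = 12*(⅒) = 6/5 ≈ 1.2000)
E(k) = 5 + k (E(k) = k + 5 = 5 + k)
117 + 104*E(r) = 117 + 104*(5 + 6/5) = 117 + 104*(31/5) = 117 + 3224/5 = 3809/5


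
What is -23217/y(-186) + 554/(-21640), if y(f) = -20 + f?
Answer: 125575439/1114460 ≈ 112.68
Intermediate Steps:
-23217/y(-186) + 554/(-21640) = -23217/(-20 - 186) + 554/(-21640) = -23217/(-206) + 554*(-1/21640) = -23217*(-1/206) - 277/10820 = 23217/206 - 277/10820 = 125575439/1114460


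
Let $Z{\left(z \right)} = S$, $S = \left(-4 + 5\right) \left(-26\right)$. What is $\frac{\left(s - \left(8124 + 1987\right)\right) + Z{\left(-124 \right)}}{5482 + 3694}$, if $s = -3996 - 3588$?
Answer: $- \frac{17721}{9176} \approx -1.9312$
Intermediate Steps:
$s = -7584$
$S = -26$ ($S = 1 \left(-26\right) = -26$)
$Z{\left(z \right)} = -26$
$\frac{\left(s - \left(8124 + 1987\right)\right) + Z{\left(-124 \right)}}{5482 + 3694} = \frac{\left(-7584 - \left(8124 + 1987\right)\right) - 26}{5482 + 3694} = \frac{\left(-7584 - 10111\right) - 26}{9176} = \left(\left(-7584 - 10111\right) - 26\right) \frac{1}{9176} = \left(-17695 - 26\right) \frac{1}{9176} = \left(-17721\right) \frac{1}{9176} = - \frac{17721}{9176}$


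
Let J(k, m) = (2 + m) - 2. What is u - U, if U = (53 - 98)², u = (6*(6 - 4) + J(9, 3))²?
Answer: -1800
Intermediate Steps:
J(k, m) = m
u = 225 (u = (6*(6 - 4) + 3)² = (6*2 + 3)² = (12 + 3)² = 15² = 225)
U = 2025 (U = (-45)² = 2025)
u - U = 225 - 1*2025 = 225 - 2025 = -1800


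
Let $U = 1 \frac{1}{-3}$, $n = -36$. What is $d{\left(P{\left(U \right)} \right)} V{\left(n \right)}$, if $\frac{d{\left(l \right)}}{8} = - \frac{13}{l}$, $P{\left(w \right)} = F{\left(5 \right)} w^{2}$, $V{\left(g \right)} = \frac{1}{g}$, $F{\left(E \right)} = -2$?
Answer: $-13$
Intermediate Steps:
$U = - \frac{1}{3}$ ($U = 1 \left(- \frac{1}{3}\right) = - \frac{1}{3} \approx -0.33333$)
$P{\left(w \right)} = - 2 w^{2}$
$d{\left(l \right)} = - \frac{104}{l}$ ($d{\left(l \right)} = 8 \left(- \frac{13}{l}\right) = - \frac{104}{l}$)
$d{\left(P{\left(U \right)} \right)} V{\left(n \right)} = \frac{\left(-104\right) \frac{1}{\left(-2\right) \left(- \frac{1}{3}\right)^{2}}}{-36} = - \frac{104}{\left(-2\right) \frac{1}{9}} \left(- \frac{1}{36}\right) = - \frac{104}{- \frac{2}{9}} \left(- \frac{1}{36}\right) = \left(-104\right) \left(- \frac{9}{2}\right) \left(- \frac{1}{36}\right) = 468 \left(- \frac{1}{36}\right) = -13$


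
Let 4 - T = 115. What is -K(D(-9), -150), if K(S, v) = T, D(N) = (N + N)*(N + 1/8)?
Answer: 111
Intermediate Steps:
D(N) = 2*N*(⅛ + N) (D(N) = (2*N)*(N + ⅛) = (2*N)*(⅛ + N) = 2*N*(⅛ + N))
T = -111 (T = 4 - 1*115 = 4 - 115 = -111)
K(S, v) = -111
-K(D(-9), -150) = -1*(-111) = 111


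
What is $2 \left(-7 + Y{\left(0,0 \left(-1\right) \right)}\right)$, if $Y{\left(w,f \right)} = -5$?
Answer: $-24$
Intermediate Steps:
$2 \left(-7 + Y{\left(0,0 \left(-1\right) \right)}\right) = 2 \left(-7 - 5\right) = 2 \left(-12\right) = -24$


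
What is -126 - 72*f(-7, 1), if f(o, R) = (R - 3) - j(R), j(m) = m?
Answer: 90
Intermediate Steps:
f(o, R) = -3 (f(o, R) = (R - 3) - R = (-3 + R) - R = -3)
-126 - 72*f(-7, 1) = -126 - 72*(-3) = -126 + 216 = 90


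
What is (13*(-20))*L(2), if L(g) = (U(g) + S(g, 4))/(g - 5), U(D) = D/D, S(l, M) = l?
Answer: 260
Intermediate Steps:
U(D) = 1
L(g) = (1 + g)/(-5 + g) (L(g) = (1 + g)/(g - 5) = (1 + g)/(-5 + g))
(13*(-20))*L(2) = (13*(-20))*((1 + 2)/(-5 + 2)) = -260*3/(-3) = -(-260)*3/3 = -260*(-1) = 260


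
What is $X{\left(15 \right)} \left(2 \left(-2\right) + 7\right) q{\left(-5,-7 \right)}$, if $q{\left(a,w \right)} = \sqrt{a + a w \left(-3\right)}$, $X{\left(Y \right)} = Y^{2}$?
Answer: $675 i \sqrt{110} \approx 7079.5 i$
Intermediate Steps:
$q{\left(a,w \right)} = \sqrt{a - 3 a w}$
$X{\left(15 \right)} \left(2 \left(-2\right) + 7\right) q{\left(-5,-7 \right)} = 15^{2} \left(2 \left(-2\right) + 7\right) \sqrt{- 5 \left(1 - -21\right)} = 225 \left(-4 + 7\right) \sqrt{- 5 \left(1 + 21\right)} = 225 \cdot 3 \sqrt{\left(-5\right) 22} = 675 \sqrt{-110} = 675 i \sqrt{110}$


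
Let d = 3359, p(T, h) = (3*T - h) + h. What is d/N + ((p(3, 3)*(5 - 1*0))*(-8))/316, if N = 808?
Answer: 192641/63832 ≈ 3.0179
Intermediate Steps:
p(T, h) = 3*T (p(T, h) = (-h + 3*T) + h = 3*T)
d/N + ((p(3, 3)*(5 - 1*0))*(-8))/316 = 3359/808 + (((3*3)*(5 - 1*0))*(-8))/316 = 3359*(1/808) + ((9*(5 + 0))*(-8))*(1/316) = 3359/808 + ((9*5)*(-8))*(1/316) = 3359/808 + (45*(-8))*(1/316) = 3359/808 - 360*1/316 = 3359/808 - 90/79 = 192641/63832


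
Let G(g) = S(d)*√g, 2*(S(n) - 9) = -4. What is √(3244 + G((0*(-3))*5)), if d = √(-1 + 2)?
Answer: 2*√811 ≈ 56.956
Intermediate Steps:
d = 1 (d = √1 = 1)
S(n) = 7 (S(n) = 9 + (½)*(-4) = 9 - 2 = 7)
G(g) = 7*√g
√(3244 + G((0*(-3))*5)) = √(3244 + 7*√((0*(-3))*5)) = √(3244 + 7*√(0*5)) = √(3244 + 7*√0) = √(3244 + 7*0) = √(3244 + 0) = √3244 = 2*√811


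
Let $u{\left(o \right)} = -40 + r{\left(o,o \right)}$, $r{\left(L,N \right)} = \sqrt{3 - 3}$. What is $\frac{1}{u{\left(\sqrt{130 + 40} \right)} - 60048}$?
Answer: $- \frac{1}{60088} \approx -1.6642 \cdot 10^{-5}$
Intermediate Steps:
$r{\left(L,N \right)} = 0$ ($r{\left(L,N \right)} = \sqrt{0} = 0$)
$u{\left(o \right)} = -40$ ($u{\left(o \right)} = -40 + 0 = -40$)
$\frac{1}{u{\left(\sqrt{130 + 40} \right)} - 60048} = \frac{1}{-40 - 60048} = \frac{1}{-60088} = - \frac{1}{60088}$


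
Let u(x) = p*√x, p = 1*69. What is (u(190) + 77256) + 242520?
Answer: 319776 + 69*√190 ≈ 3.2073e+5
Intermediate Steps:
p = 69
u(x) = 69*√x
(u(190) + 77256) + 242520 = (69*√190 + 77256) + 242520 = (77256 + 69*√190) + 242520 = 319776 + 69*√190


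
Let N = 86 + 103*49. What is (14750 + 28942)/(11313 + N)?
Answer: 7282/2741 ≈ 2.6567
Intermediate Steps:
N = 5133 (N = 86 + 5047 = 5133)
(14750 + 28942)/(11313 + N) = (14750 + 28942)/(11313 + 5133) = 43692/16446 = 43692*(1/16446) = 7282/2741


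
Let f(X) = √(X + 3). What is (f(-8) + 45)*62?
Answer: 2790 + 62*I*√5 ≈ 2790.0 + 138.64*I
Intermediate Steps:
f(X) = √(3 + X)
(f(-8) + 45)*62 = (√(3 - 8) + 45)*62 = (√(-5) + 45)*62 = (I*√5 + 45)*62 = (45 + I*√5)*62 = 2790 + 62*I*√5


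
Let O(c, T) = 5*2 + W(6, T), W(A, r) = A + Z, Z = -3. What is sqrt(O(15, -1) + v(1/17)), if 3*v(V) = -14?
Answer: 5*sqrt(3)/3 ≈ 2.8868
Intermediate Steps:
W(A, r) = -3 + A (W(A, r) = A - 3 = -3 + A)
v(V) = -14/3 (v(V) = (1/3)*(-14) = -14/3)
O(c, T) = 13 (O(c, T) = 5*2 + (-3 + 6) = 10 + 3 = 13)
sqrt(O(15, -1) + v(1/17)) = sqrt(13 - 14/3) = sqrt(25/3) = 5*sqrt(3)/3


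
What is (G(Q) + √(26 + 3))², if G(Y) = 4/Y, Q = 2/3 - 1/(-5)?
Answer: 8501/169 + 120*√29/13 ≈ 100.01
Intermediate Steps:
Q = 13/15 (Q = 2*(⅓) - 1*(-⅕) = ⅔ + ⅕ = 13/15 ≈ 0.86667)
(G(Q) + √(26 + 3))² = (4/(13/15) + √(26 + 3))² = (4*(15/13) + √29)² = (60/13 + √29)²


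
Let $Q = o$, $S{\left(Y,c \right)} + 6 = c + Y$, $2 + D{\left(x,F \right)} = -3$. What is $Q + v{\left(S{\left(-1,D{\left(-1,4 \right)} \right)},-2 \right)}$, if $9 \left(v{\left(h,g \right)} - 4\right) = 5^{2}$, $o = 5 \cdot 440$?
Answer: $\frac{19861}{9} \approx 2206.8$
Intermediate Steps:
$D{\left(x,F \right)} = -5$ ($D{\left(x,F \right)} = -2 - 3 = -5$)
$o = 2200$
$S{\left(Y,c \right)} = -6 + Y + c$ ($S{\left(Y,c \right)} = -6 + \left(c + Y\right) = -6 + \left(Y + c\right) = -6 + Y + c$)
$v{\left(h,g \right)} = \frac{61}{9}$ ($v{\left(h,g \right)} = 4 + \frac{5^{2}}{9} = 4 + \frac{1}{9} \cdot 25 = 4 + \frac{25}{9} = \frac{61}{9}$)
$Q = 2200$
$Q + v{\left(S{\left(-1,D{\left(-1,4 \right)} \right)},-2 \right)} = 2200 + \frac{61}{9} = \frac{19861}{9}$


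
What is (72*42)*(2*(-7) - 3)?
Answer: -51408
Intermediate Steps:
(72*42)*(2*(-7) - 3) = 3024*(-14 - 3) = 3024*(-17) = -51408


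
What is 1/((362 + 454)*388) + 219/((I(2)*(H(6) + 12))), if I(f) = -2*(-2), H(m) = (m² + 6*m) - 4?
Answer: 541699/791520 ≈ 0.68438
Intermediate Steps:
H(m) = -4 + m² + 6*m
I(f) = 4
1/((362 + 454)*388) + 219/((I(2)*(H(6) + 12))) = 1/((362 + 454)*388) + 219/((4*((-4 + 6² + 6*6) + 12))) = (1/388)/816 + 219/((4*((-4 + 36 + 36) + 12))) = (1/816)*(1/388) + 219/((4*(68 + 12))) = 1/316608 + 219/((4*80)) = 1/316608 + 219/320 = 541699/791520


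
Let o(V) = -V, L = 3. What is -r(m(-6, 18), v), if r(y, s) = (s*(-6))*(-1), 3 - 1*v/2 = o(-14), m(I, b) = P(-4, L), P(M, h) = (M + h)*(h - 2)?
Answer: 132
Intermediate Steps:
P(M, h) = (-2 + h)*(M + h) (P(M, h) = (M + h)*(-2 + h) = (-2 + h)*(M + h))
m(I, b) = -1 (m(I, b) = 3**2 - 2*(-4) - 2*3 - 4*3 = 9 + 8 - 6 - 12 = -1)
v = -22 (v = 6 - (-2)*(-14) = 6 - 2*14 = 6 - 28 = -22)
r(y, s) = 6*s (r(y, s) = -6*s*(-1) = 6*s)
-r(m(-6, 18), v) = -6*(-22) = -1*(-132) = 132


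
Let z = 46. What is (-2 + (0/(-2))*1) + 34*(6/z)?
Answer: 56/23 ≈ 2.4348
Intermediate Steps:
(-2 + (0/(-2))*1) + 34*(6/z) = (-2 + (0/(-2))*1) + 34*(6/46) = (-2 + (0*(-½))*1) + 34*(6*(1/46)) = (-2 + 0*1) + 34*(3/23) = (-2 + 0) + 102/23 = -2 + 102/23 = 56/23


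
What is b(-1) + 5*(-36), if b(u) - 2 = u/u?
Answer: -177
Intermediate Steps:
b(u) = 3 (b(u) = 2 + u/u = 2 + 1 = 3)
b(-1) + 5*(-36) = 3 + 5*(-36) = 3 - 180 = -177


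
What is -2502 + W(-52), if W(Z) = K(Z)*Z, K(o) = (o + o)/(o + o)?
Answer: -2554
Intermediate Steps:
K(o) = 1 (K(o) = (2*o)/((2*o)) = (2*o)*(1/(2*o)) = 1)
W(Z) = Z (W(Z) = 1*Z = Z)
-2502 + W(-52) = -2502 - 52 = -2554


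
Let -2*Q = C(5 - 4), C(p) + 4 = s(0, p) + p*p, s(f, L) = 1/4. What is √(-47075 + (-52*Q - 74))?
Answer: I*√188882/2 ≈ 217.3*I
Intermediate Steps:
s(f, L) = ¼
C(p) = -15/4 + p² (C(p) = -4 + (¼ + p*p) = -4 + (¼ + p²) = -15/4 + p²)
Q = 11/8 (Q = -(-15/4 + (5 - 4)²)/2 = -(-15/4 + 1²)/2 = -(-15/4 + 1)/2 = -½*(-11/4) = 11/8 ≈ 1.3750)
√(-47075 + (-52*Q - 74)) = √(-47075 + (-52*11/8 - 74)) = √(-47075 + (-143/2 - 74)) = √(-47075 - 291/2) = √(-94441/2) = I*√188882/2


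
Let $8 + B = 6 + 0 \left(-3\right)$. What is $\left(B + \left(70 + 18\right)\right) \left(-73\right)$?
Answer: $-6278$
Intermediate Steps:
$B = -2$ ($B = -8 + \left(6 + 0 \left(-3\right)\right) = -8 + \left(6 + 0\right) = -8 + 6 = -2$)
$\left(B + \left(70 + 18\right)\right) \left(-73\right) = \left(-2 + \left(70 + 18\right)\right) \left(-73\right) = \left(-2 + 88\right) \left(-73\right) = 86 \left(-73\right) = -6278$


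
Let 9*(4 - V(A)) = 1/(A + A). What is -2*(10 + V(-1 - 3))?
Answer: -1009/36 ≈ -28.028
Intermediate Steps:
V(A) = 4 - 1/(18*A) (V(A) = 4 - 1/(9*(A + A)) = 4 - 1/(2*A)/9 = 4 - 1/(18*A))
-2*(10 + V(-1 - 3)) = -2*(10 + (4 - 1/(18*(-1 - 3)))) = -2*(10 + (4 - 1/18/(-4))) = -2*(10 + (4 - 1/18*(-1/4))) = -2*(10 + (4 + 1/72)) = -2*(10 + 289/72) = -2*1009/72 = -1009/36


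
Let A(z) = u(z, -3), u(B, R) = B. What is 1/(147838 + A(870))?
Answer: 1/148708 ≈ 6.7246e-6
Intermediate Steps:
A(z) = z
1/(147838 + A(870)) = 1/(147838 + 870) = 1/148708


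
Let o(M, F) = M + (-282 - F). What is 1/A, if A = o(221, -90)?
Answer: 1/29 ≈ 0.034483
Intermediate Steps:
o(M, F) = -282 + M - F
A = 29 (A = -282 + 221 - 1*(-90) = -282 + 221 + 90 = 29)
1/A = 1/29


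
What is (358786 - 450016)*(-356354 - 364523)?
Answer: 65765608710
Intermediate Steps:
(358786 - 450016)*(-356354 - 364523) = -91230*(-720877) = 65765608710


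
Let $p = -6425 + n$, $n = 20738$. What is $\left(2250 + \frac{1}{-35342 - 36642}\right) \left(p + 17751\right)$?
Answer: $\frac{324575853996}{4499} \approx 7.2144 \cdot 10^{7}$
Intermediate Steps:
$p = 14313$ ($p = -6425 + 20738 = 14313$)
$\left(2250 + \frac{1}{-35342 - 36642}\right) \left(p + 17751\right) = \left(2250 + \frac{1}{-35342 - 36642}\right) \left(14313 + 17751\right) = \left(2250 + \frac{1}{-71984}\right) 32064 = \left(2250 - \frac{1}{71984}\right) 32064 = \frac{161963999}{71984} \cdot 32064 = \frac{324575853996}{4499}$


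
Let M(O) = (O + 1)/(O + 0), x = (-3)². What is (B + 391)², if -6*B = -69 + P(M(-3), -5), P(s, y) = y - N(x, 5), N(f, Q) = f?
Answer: 5900041/36 ≈ 1.6389e+5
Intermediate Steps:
x = 9
M(O) = (1 + O)/O
P(s, y) = -9 + y (P(s, y) = y - 1*9 = y - 9 = -9 + y)
B = 83/6 (B = -(-69 + (-9 - 5))/6 = -(-69 - 14)/6 = -⅙*(-83) = 83/6 ≈ 13.833)
(B + 391)² = (83/6 + 391)² = (2429/6)² = 5900041/36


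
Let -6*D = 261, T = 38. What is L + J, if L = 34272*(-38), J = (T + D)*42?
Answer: -1302567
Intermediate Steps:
D = -87/2 (D = -⅙*261 = -87/2 ≈ -43.500)
J = -231 (J = (38 - 87/2)*42 = -11/2*42 = -231)
L = -1302336
L + J = -1302336 - 231 = -1302567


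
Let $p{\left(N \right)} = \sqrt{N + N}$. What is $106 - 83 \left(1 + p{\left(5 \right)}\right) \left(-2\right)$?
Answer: $272 + 166 \sqrt{10} \approx 796.94$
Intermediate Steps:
$p{\left(N \right)} = \sqrt{2} \sqrt{N}$ ($p{\left(N \right)} = \sqrt{2 N} = \sqrt{2} \sqrt{N}$)
$106 - 83 \left(1 + p{\left(5 \right)}\right) \left(-2\right) = 106 - 83 \left(1 + \sqrt{2} \sqrt{5}\right) \left(-2\right) = 106 - 83 \left(1 + \sqrt{10}\right) \left(-2\right) = 106 - 83 \left(-2 - 2 \sqrt{10}\right) = 106 + \left(166 + 166 \sqrt{10}\right) = 272 + 166 \sqrt{10}$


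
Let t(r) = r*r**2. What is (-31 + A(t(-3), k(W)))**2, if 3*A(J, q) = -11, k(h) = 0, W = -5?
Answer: 10816/9 ≈ 1201.8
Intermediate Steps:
t(r) = r**3
A(J, q) = -11/3 (A(J, q) = (1/3)*(-11) = -11/3)
(-31 + A(t(-3), k(W)))**2 = (-31 - 11/3)**2 = (-104/3)**2 = 10816/9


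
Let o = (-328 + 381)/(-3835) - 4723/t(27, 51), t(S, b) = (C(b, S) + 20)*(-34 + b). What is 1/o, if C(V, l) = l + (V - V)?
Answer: -3064165/18155052 ≈ -0.16878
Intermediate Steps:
C(V, l) = l (C(V, l) = l + 0 = l)
t(S, b) = (-34 + b)*(20 + S) (t(S, b) = (S + 20)*(-34 + b) = (20 + S)*(-34 + b) = (-34 + b)*(20 + S))
o = -18155052/3064165 (o = (-328 + 381)/(-3835) - 4723/(-680 - 34*27 + 20*51 + 27*51) = 53*(-1/3835) - 4723/(-680 - 918 + 1020 + 1377) = -53/3835 - 4723/799 = -18155052/3064165 ≈ -5.9250)
1/o = 1/(-18155052/3064165) = -3064165/18155052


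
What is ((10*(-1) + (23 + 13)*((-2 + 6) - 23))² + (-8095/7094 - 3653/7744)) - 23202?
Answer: 12592206141081/27467968 ≈ 4.5843e+5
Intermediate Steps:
((10*(-1) + (23 + 13)*((-2 + 6) - 23))² + (-8095/7094 - 3653/7744)) - 23202 = ((-10 + 36*(4 - 23))² + (-8095*1/7094 - 3653*1/7744)) - 23202 = ((-10 + 36*(-19))² + (-8095/7094 - 3653/7744)) - 23202 = ((-10 - 684)² - 44301031/27467968) - 23202 = ((-694)² - 44301031/27467968) - 23202 = (481636 - 44301031/27467968) - 23202 = 13229517934617/27467968 - 23202 = 12592206141081/27467968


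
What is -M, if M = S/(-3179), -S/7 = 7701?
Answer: -3171/187 ≈ -16.957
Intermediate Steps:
S = -53907 (S = -7*7701 = -53907)
M = 3171/187 (M = -53907/(-3179) = -53907*(-1/3179) = 3171/187 ≈ 16.957)
-M = -1*3171/187 = -3171/187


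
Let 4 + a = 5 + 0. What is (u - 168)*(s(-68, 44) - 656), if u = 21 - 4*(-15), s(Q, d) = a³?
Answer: 56985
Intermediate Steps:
a = 1 (a = -4 + (5 + 0) = -4 + 5 = 1)
s(Q, d) = 1 (s(Q, d) = 1³ = 1)
u = 81 (u = 21 + 60 = 81)
(u - 168)*(s(-68, 44) - 656) = (81 - 168)*(1 - 656) = -87*(-655) = 56985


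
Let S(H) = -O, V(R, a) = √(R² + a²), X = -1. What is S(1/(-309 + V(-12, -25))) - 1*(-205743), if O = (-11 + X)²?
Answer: 205599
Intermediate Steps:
O = 144 (O = (-11 - 1)² = (-12)² = 144)
S(H) = -144 (S(H) = -1*144 = -144)
S(1/(-309 + V(-12, -25))) - 1*(-205743) = -144 - 1*(-205743) = -144 + 205743 = 205599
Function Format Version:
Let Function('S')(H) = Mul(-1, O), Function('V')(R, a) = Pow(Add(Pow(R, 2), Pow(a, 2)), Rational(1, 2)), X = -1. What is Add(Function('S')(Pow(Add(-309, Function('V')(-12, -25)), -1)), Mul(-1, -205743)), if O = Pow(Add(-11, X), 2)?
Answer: 205599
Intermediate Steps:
O = 144 (O = Pow(Add(-11, -1), 2) = Pow(-12, 2) = 144)
Function('S')(H) = -144 (Function('S')(H) = Mul(-1, 144) = -144)
Add(Function('S')(Pow(Add(-309, Function('V')(-12, -25)), -1)), Mul(-1, -205743)) = Add(-144, Mul(-1, -205743)) = Add(-144, 205743) = 205599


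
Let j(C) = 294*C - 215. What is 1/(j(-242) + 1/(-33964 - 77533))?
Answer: -111497/7956760412 ≈ -1.4013e-5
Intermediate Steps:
j(C) = -215 + 294*C
1/(j(-242) + 1/(-33964 - 77533)) = 1/((-215 + 294*(-242)) + 1/(-33964 - 77533)) = 1/((-215 - 71148) + 1/(-111497)) = 1/(-71363 - 1/111497) = 1/(-7956760412/111497) = -111497/7956760412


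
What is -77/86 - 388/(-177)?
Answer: 19739/15222 ≈ 1.2967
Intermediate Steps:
-77/86 - 388/(-177) = -77*1/86 - 388*(-1/177) = -77/86 + 388/177 = 19739/15222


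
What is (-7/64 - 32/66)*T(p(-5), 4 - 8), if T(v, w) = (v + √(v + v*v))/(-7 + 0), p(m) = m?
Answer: -6275/14784 + 1255*√5/7392 ≈ -0.044810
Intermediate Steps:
T(v, w) = -v/7 - √(v + v²)/7 (T(v, w) = (v + √(v + v²))/(-7) = (v + √(v + v²))*(-⅐) = -v/7 - √(v + v²)/7)
(-7/64 - 32/66)*T(p(-5), 4 - 8) = (-7/64 - 32/66)*(-⅐*(-5) - 2*√5/7) = (-7*1/64 - 32*1/66)*(5/7 - 2*√5/7) = (-7/64 - 16/33)*(5/7 - 2*√5/7) = -1255*(5/7 - 2*√5/7)/2112 = -6275/14784 + 1255*√5/7392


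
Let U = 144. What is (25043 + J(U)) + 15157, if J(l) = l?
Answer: 40344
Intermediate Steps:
(25043 + J(U)) + 15157 = (25043 + 144) + 15157 = 25187 + 15157 = 40344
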